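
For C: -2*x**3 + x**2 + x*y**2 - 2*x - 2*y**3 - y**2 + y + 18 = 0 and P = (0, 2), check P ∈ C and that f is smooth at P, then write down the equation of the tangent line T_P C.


Tangent line at P: 2*x - 27*y + 54 = 0.

Step 1: f(0, 2) = 0, so P lies on C.
Step 2: partial derivatives
  f_x(x, y) = -6*x**2 + 2*x + y**2 - 2, f_y(x, y) = 2*x*y - 6*y**2 - 2*y + 1.
  f_x(P) = 2, f_y(P) = -27 (gradient nonzero, so P is smooth).
Step 3: tangent line at P: 2·(x − 0) + -27·(y − 2) = 0.
Expanding: 2*x - 27*y + 54 = 0.


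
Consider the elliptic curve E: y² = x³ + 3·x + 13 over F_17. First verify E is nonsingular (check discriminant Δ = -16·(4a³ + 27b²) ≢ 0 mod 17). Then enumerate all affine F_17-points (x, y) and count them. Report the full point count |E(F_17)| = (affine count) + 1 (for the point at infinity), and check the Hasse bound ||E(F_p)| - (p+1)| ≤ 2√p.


Affine points = {(0, 8), (0, 9), (1, 0), (3, 7), (3, 10), (4, 2), (4, 15), (5, 0), (6, 3), (6, 14), (9, 2), (9, 15), (11, 0), (12, 3), (12, 14), (15, 4), (15, 13), (16, 3), (16, 14)}; affine count = 19; |E(F_17)| = 20.

Discriminant check: Δ ∝ 4a³ + 27b² = 4·3³ + 27·13² = 4·27 + 27·169 ≡ 13 (mod 17). Nonzero ⇒ E is nonsingular.
For each x ∈ F_17, compute rhs = x³ + 3·x + 13 mod 17, then count y ∈ F_17 with y² ≡ rhs.
  x = 0: rhs = 13, matching y values: 8, 9 (2 points).
  x = 1: rhs = 0, matching y values: 0 (1 points).
  x = 2: rhs = 10, matching y values: none (0 points).
  x = 3: rhs = 15, matching y values: 7, 10 (2 points).
  x = 4: rhs = 4, matching y values: 2, 15 (2 points).
  x = 5: rhs = 0, matching y values: 0 (1 points).
  x = 6: rhs = 9, matching y values: 3, 14 (2 points).
  x = 7: rhs = 3, matching y values: none (0 points).
  x = 8: rhs = 5, matching y values: none (0 points).
  x = 9: rhs = 4, matching y values: 2, 15 (2 points).
  x = 10: rhs = 6, matching y values: none (0 points).
  x = 11: rhs = 0, matching y values: 0 (1 points).
  x = 12: rhs = 9, matching y values: 3, 14 (2 points).
  x = 13: rhs = 5, matching y values: none (0 points).
  x = 14: rhs = 11, matching y values: none (0 points).
  x = 15: rhs = 16, matching y values: 4, 13 (2 points).
  x = 16: rhs = 9, matching y values: 3, 14 (2 points).
Total affine count: 19.
Full point count |E(F_17)| = 19 + 1 = 20.
Hasse bound: |20 − (17+1)| = |2| = 2 ≤ 2√17 ≈ 8.2462 ✓.


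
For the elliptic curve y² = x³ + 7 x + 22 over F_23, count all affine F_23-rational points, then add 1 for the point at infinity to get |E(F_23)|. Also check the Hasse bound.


Affine points = {(3, 1), (3, 22), (6, 2), (6, 21), (7, 0), (9, 3), (9, 20), (11, 2), (11, 21), (14, 9), (14, 14), (15, 11), (15, 12), (18, 0), (21, 0)}; affine count = 15; |E(F_23)| = 16.

Discriminant check: Δ ∝ 4a³ + 27b² = 4·7³ + 27·22² = 4·343 + 27·484 ≡ 19 (mod 23). Nonzero ⇒ E is nonsingular.
For each x ∈ F_23, compute rhs = x³ + 7·x + 22 mod 23, then count y ∈ F_23 with y² ≡ rhs.
  x = 0: rhs = 22, matching y values: none (0 points).
  x = 1: rhs = 7, matching y values: none (0 points).
  x = 2: rhs = 21, matching y values: none (0 points).
  x = 3: rhs = 1, matching y values: 1, 22 (2 points).
  x = 4: rhs = 22, matching y values: none (0 points).
  x = 5: rhs = 21, matching y values: none (0 points).
  x = 6: rhs = 4, matching y values: 2, 21 (2 points).
  x = 7: rhs = 0, matching y values: 0 (1 points).
  x = 8: rhs = 15, matching y values: none (0 points).
  x = 9: rhs = 9, matching y values: 3, 20 (2 points).
  x = 10: rhs = 11, matching y values: none (0 points).
  x = 11: rhs = 4, matching y values: 2, 21 (2 points).
  x = 12: rhs = 17, matching y values: none (0 points).
  x = 13: rhs = 10, matching y values: none (0 points).
  x = 14: rhs = 12, matching y values: 9, 14 (2 points).
  x = 15: rhs = 6, matching y values: 11, 12 (2 points).
  x = 16: rhs = 21, matching y values: none (0 points).
  x = 17: rhs = 17, matching y values: none (0 points).
  x = 18: rhs = 0, matching y values: 0 (1 points).
  x = 19: rhs = 22, matching y values: none (0 points).
  x = 20: rhs = 20, matching y values: none (0 points).
  x = 21: rhs = 0, matching y values: 0 (1 points).
  x = 22: rhs = 14, matching y values: none (0 points).
Total affine count: 15.
Full point count |E(F_23)| = 15 + 1 = 16.
Hasse bound: |16 − (23+1)| = |-8| = 8 ≤ 2√23 ≈ 9.5917 ✓.


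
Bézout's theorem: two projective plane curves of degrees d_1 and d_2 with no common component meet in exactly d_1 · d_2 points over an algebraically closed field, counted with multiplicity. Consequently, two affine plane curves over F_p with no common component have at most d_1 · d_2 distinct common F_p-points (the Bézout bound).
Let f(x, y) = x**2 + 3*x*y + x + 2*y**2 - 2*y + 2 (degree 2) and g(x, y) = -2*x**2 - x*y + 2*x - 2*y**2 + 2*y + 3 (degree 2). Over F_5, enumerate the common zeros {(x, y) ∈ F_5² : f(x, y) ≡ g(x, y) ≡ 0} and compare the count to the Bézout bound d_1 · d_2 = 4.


Common zeros: {(1, 4), (4, 3)}; count = 2; Bézout bound = 4.

deg(f) = 2, deg(g) = 2, so Bézout bound = 4.
Scan x ∈ F_5. For each x, list the y ∈ F_5 with f(x, y) ≡ 0 and those with g(x, y) ≡ 0 (mod 5); the common zeros in that column are the intersection.
  x = 0: f ≡ 0 at y ∈ ∅; g ≡ 0 at y ∈ ∅; common: ∅.
  x = 1: f ≡ 0 at y ∈ {3, 4}; g ≡ 0 at y ∈ {4}; common: {4}.
  x = 2: f ≡ 0 at y ∈ ∅; g ≡ 0 at y ∈ ∅; common: ∅.
  x = 3: f ≡ 0 at y ∈ ∅; g ≡ 0 at y ∈ {3, 4}; common: ∅.
  x = 4: f ≡ 0 at y ∈ {2, 3}; g ≡ 0 at y ∈ {1, 3}; common: {3}.
Collecting: common zeros = {(1, 4), (4, 3)}, so the count is 2.
Comparison with the Bézout bound: 2 ≤ 4 = deg(f)·deg(g), as expected for curves with no common component (the affine F_5-count falls short of the bound because intersections may lie at infinity, over extension fields, or carry multiplicity).


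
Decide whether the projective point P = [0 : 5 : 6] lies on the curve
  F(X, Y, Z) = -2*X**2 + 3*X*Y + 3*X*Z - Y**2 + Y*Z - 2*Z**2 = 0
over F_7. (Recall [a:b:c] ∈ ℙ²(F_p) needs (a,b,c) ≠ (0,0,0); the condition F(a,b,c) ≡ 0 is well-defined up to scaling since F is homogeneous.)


F(0,5,6) ≡ 3 (mod 7); P is NOT on the curve.

Evaluate F(0, 5, 6) term-by-term (mod 7).
  -2*X**2 ↦ -2·0·1·1 = 0
  3*X*Y ↦ 3·0·5·1 = 0
  3*X*Z ↦ 3·0·1·6 = 0
  -Y**2 ↦ -1·1·25·1 = -25
  Y*Z ↦ 1·1·5·6 = 30
  -2*Z**2 ↦ -2·1·1·36 = -72
Sum: F(0, 5, 6) = (0) + (0) + (0) + (-25) + (30) + (-72) = -67.
Reducing mod 7: -67 ≡ 3 (mod 7).
Since F(a, b, c) ≡ 3 ≠ 0 (mod 7), P does NOT lie on the curve.


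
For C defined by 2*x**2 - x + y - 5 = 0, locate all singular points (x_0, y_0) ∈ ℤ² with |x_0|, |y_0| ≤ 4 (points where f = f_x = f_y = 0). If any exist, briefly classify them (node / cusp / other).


No singular points in the scanned grid; C is smooth there.

Compute partial derivatives:
  f_x = 4*x - 1.
  f_y = 1.
f_y = 1 is a nonzero constant, so f_y never vanishes: no point (x, y) can satisfy f = f_x = f_y = 0. In particular no (x, y) ∈ {−4, ..., 4}² is singular; the curve is smooth.


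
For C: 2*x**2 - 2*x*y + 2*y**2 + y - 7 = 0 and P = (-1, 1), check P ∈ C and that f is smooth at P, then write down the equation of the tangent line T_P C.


Tangent line at P: -6*x + 7*y - 13 = 0.

Step 1: f(-1, 1) = 0, so P lies on C.
Step 2: partial derivatives
  f_x(x, y) = 4*x - 2*y, f_y(x, y) = -2*x + 4*y + 1.
  f_x(P) = -6, f_y(P) = 7 (gradient nonzero, so P is smooth).
Step 3: tangent line at P: -6·(x − -1) + 7·(y − 1) = 0.
Expanding: -6*x + 7*y - 13 = 0.


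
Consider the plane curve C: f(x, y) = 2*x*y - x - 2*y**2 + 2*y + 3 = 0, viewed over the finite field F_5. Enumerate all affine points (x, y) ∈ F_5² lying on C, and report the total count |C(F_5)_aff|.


Affine F_5-points: {(2, 1), (2, 2), (3, 0), (3, 4)}; count = 4.

For each of the 25 pairs (x, y) ∈ F_5², evaluate f(x, y) mod 5. Record the zeros.
  x = 0: [0↦3, 1↦3, 2↦4, 3↦1, 4↦4]  zeros at y ∈ ∅
  x = 1: [0↦2, 1↦4, 2↦2, 3↦1, 4↦1]  zeros at y ∈ ∅
  x = 2: [0↦1, 1↦0, 2↦0, 3↦1, 4↦3]  zeros at y ∈ {1, 2}
  x = 3: [0↦0, 1↦1, 2↦3, 3↦1, 4↦0]  zeros at y ∈ {0, 4}
  x = 4: [0↦4, 1↦2, 2↦1, 3↦1, 4↦2]  zeros at y ∈ ∅
Collecting zeros: affine points = {(2, 1), (2, 2), (3, 0), (3, 4)}.
Total count |C(F_5)_aff| = 4.


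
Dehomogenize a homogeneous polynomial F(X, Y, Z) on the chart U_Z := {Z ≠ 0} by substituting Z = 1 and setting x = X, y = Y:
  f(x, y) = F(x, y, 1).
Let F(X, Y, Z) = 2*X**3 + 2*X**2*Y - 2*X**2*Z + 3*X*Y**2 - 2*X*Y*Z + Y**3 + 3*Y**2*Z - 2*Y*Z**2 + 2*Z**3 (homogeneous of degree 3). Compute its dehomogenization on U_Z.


f(x, y) = 2*x**3 + 2*x**2*y - 2*x**2 + 3*x*y**2 - 2*x*y + y**3 + 3*y**2 - 2*y + 2

On U_Z we set Z = 1. Each monomial c·X^i·Y^j·Z^k in F becomes c·x^i·y^j·1^k = c·x^i·y^j.
Substituting Z = 1: F(X, Y, 1) = 2*x**3 + 2*x**2*y - 2*x**2 + 3*x*y**2 - 2*x*y + y**3 + 3*y**2 - 2*y + 2.
Note: deg(f) ≤ deg(F) = 3; strict inequality happens when F is divisible by Z (lost terms).


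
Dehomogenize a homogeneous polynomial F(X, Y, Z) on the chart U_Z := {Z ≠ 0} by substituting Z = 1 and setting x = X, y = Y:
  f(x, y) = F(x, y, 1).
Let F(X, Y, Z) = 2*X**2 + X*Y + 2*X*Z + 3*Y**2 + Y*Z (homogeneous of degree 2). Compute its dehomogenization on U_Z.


f(x, y) = 2*x**2 + x*y + 2*x + 3*y**2 + y

On U_Z we set Z = 1. Each monomial c·X^i·Y^j·Z^k in F becomes c·x^i·y^j·1^k = c·x^i·y^j.
Substituting Z = 1: F(X, Y, 1) = 2*x**2 + x*y + 2*x + 3*y**2 + y.
Note: deg(f) ≤ deg(F) = 2; strict inequality happens when F is divisible by Z (lost terms).


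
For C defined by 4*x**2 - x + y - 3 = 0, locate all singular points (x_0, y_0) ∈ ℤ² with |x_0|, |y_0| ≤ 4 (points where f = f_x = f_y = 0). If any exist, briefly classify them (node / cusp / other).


No singular points in the scanned grid; C is smooth there.

Compute partial derivatives:
  f_x = 8*x - 1.
  f_y = 1.
f_y = 1 is a nonzero constant, so f_y never vanishes: no point (x, y) can satisfy f = f_x = f_y = 0. In particular no (x, y) ∈ {−4, ..., 4}² is singular; the curve is smooth.


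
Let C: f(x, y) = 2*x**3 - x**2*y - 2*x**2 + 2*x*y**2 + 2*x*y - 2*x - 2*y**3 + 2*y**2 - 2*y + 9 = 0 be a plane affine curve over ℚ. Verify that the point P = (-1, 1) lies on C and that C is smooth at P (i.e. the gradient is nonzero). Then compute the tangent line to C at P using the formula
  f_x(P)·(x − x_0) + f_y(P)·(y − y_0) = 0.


Tangent line at P: 14*x - 11*y + 25 = 0.

Step 1: f(-1, 1) = 0, so P lies on C.
Step 2: partial derivatives
  f_x(x, y) = 6*x**2 - 2*x*y - 4*x + 2*y**2 + 2*y - 2, f_y(x, y) = -x**2 + 4*x*y + 2*x - 6*y**2 + 4*y - 2.
  f_x(P) = 14, f_y(P) = -11 (gradient nonzero, so P is smooth).
Step 3: tangent line at P: 14·(x − -1) + -11·(y − 1) = 0.
Expanding: 14*x - 11*y + 25 = 0.


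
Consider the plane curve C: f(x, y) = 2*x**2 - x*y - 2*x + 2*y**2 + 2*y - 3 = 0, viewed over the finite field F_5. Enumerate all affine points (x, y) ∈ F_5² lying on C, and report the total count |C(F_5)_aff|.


Affine F_5-points: {(1, 1), (3, 1), (3, 2), (4, 2), (4, 4)}; count = 5.

For each of the 25 pairs (x, y) ∈ F_5², evaluate f(x, y) mod 5. Record the zeros.
  x = 0: [0↦2, 1↦1, 2↦4, 3↦1, 4↦2]  zeros at y ∈ ∅
  x = 1: [0↦2, 1↦0, 2↦2, 3↦3, 4↦3]  zeros at y ∈ {1}
  x = 2: [0↦1, 1↦3, 2↦4, 3↦4, 4↦3]  zeros at y ∈ ∅
  x = 3: [0↦4, 1↦0, 2↦0, 3↦4, 4↦2]  zeros at y ∈ {1, 2}
  x = 4: [0↦1, 1↦1, 2↦0, 3↦3, 4↦0]  zeros at y ∈ {2, 4}
Collecting zeros: affine points = {(1, 1), (3, 1), (3, 2), (4, 2), (4, 4)}.
Total count |C(F_5)_aff| = 5.


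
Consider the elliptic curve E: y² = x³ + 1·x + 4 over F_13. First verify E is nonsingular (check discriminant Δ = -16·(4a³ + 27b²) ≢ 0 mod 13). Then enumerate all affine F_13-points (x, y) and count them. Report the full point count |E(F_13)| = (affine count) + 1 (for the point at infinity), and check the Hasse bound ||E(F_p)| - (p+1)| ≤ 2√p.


Affine points = {(0, 2), (0, 11), (2, 1), (2, 12), (5, 2), (5, 11), (7, 4), (7, 9), (8, 2), (8, 11), (9, 1), (9, 12), (10, 0)}; affine count = 13; |E(F_13)| = 14.

Discriminant check: Δ ∝ 4a³ + 27b² = 4·1³ + 27·4² = 4·1 + 27·16 ≡ 7 (mod 13). Nonzero ⇒ E is nonsingular.
For each x ∈ F_13, compute rhs = x³ + 1·x + 4 mod 13, then count y ∈ F_13 with y² ≡ rhs.
  x = 0: rhs = 4, matching y values: 2, 11 (2 points).
  x = 1: rhs = 6, matching y values: none (0 points).
  x = 2: rhs = 1, matching y values: 1, 12 (2 points).
  x = 3: rhs = 8, matching y values: none (0 points).
  x = 4: rhs = 7, matching y values: none (0 points).
  x = 5: rhs = 4, matching y values: 2, 11 (2 points).
  x = 6: rhs = 5, matching y values: none (0 points).
  x = 7: rhs = 3, matching y values: 4, 9 (2 points).
  x = 8: rhs = 4, matching y values: 2, 11 (2 points).
  x = 9: rhs = 1, matching y values: 1, 12 (2 points).
  x = 10: rhs = 0, matching y values: 0 (1 points).
  x = 11: rhs = 7, matching y values: none (0 points).
  x = 12: rhs = 2, matching y values: none (0 points).
Total affine count: 13.
Full point count |E(F_13)| = 13 + 1 = 14.
Hasse bound: |14 − (13+1)| = |0| = 0 ≤ 2√13 ≈ 7.2111 ✓.


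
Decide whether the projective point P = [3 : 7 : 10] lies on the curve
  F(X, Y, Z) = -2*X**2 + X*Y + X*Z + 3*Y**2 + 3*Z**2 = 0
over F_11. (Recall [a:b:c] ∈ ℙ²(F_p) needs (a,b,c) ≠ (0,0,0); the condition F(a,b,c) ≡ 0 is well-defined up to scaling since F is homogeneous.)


F(3,7,10) ≡ 7 (mod 11); P is NOT on the curve.

Evaluate F(3, 7, 10) term-by-term (mod 11).
  -2*X**2 ↦ -2·9·1·1 = -18
  X*Y ↦ 1·3·7·1 = 21
  X*Z ↦ 1·3·1·10 = 30
  3*Y**2 ↦ 3·1·49·1 = 147
  3*Z**2 ↦ 3·1·1·100 = 300
Sum: F(3, 7, 10) = (-18) + (21) + (30) + (147) + (300) = 480.
Reducing mod 11: 480 ≡ 7 (mod 11).
Since F(a, b, c) ≡ 7 ≠ 0 (mod 11), P does NOT lie on the curve.


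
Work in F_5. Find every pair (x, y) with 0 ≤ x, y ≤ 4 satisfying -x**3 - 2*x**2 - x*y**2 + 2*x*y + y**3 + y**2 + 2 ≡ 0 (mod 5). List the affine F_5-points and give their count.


Affine F_5-points: {(2, 1), (2, 4), (4, 3)}; count = 3.

For each of the 25 pairs (x, y) ∈ F_5², evaluate f(x, y) mod 5. Record the zeros.
  x = 0: [0↦2, 1↦4, 2↦4, 3↦3, 4↦2]  zeros at y ∈ ∅
  x = 1: [0↦4, 1↦2, 2↦1, 3↦2, 4↦1]  zeros at y ∈ ∅
  x = 2: [0↦1, 1↦0, 2↦3, 3↦1, 4↦0]  zeros at y ∈ {1, 4}
  x = 3: [0↦2, 1↦2, 2↦4, 3↦4, 4↦3]  zeros at y ∈ ∅
  x = 4: [0↦1, 1↦2, 2↦3, 3↦0, 4↦4]  zeros at y ∈ {3}
Collecting zeros: affine points = {(2, 1), (2, 4), (4, 3)}.
Total count |C(F_5)_aff| = 3.


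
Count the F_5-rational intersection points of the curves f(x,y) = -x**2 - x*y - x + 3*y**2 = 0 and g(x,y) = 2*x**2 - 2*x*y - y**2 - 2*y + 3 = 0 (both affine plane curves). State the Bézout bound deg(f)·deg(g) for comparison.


Common zeros: {(1, 1), (4, 0)}; count = 2; Bézout bound = 4.

deg(f) = 2, deg(g) = 2, so Bézout bound = 4.
Scan x ∈ F_5. For each x, list the y ∈ F_5 with f(x, y) ≡ 0 and those with g(x, y) ≡ 0 (mod 5); the common zeros in that column are the intersection.
  x = 0: f ≡ 0 at y ∈ {0}; g ≡ 0 at y ∈ {1, 2}; common: ∅.
  x = 1: f ≡ 0 at y ∈ {1}; g ≡ 0 at y ∈ {0, 1}; common: {1}.
  x = 2: f ≡ 0 at y ∈ {1, 3}; g ≡ 0 at y ∈ {2}; common: ∅.
  x = 3: f ≡ 0 at y ∈ ∅; g ≡ 0 at y ∈ ∅; common: ∅.
  x = 4: f ≡ 0 at y ∈ {0, 3}; g ≡ 0 at y ∈ {0}; common: {0}.
Collecting: common zeros = {(1, 1), (4, 0)}, so the count is 2.
Comparison with the Bézout bound: 2 ≤ 4 = deg(f)·deg(g), as expected for curves with no common component (the affine F_5-count falls short of the bound because intersections may lie at infinity, over extension fields, or carry multiplicity).


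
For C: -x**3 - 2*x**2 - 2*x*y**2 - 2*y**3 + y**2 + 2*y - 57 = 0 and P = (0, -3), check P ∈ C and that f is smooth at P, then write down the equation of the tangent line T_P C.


Tangent line at P: -18*x - 58*y - 174 = 0.

Step 1: f(0, -3) = 0, so P lies on C.
Step 2: partial derivatives
  f_x(x, y) = -3*x**2 - 4*x - 2*y**2, f_y(x, y) = -4*x*y - 6*y**2 + 2*y + 2.
  f_x(P) = -18, f_y(P) = -58 (gradient nonzero, so P is smooth).
Step 3: tangent line at P: -18·(x − 0) + -58·(y − -3) = 0.
Expanding: -18*x - 58*y - 174 = 0.


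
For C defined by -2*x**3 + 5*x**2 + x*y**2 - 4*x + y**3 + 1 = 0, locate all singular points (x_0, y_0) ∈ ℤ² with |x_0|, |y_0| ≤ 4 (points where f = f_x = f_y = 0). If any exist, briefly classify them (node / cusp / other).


Singular points: {(1, 0)}; classification: node.

Compute partial derivatives:
  f_x = -6*x**2 + 10*x + y**2 - 4.
  f_y = 2*x*y + 3*y**2.
Scan x_0 ∈ {−4, ..., 4}. For each x_0, f_y(x_0, y) is a polynomial in y; find its integer roots y ∈ {−4, ..., 4}, then test f_x and f at those candidates.
  x = -4: f_y(-4, y) = 3*y**2 - 8*y; vanishes at y ∈ {0}. (-4, 0): f_x = -140 ≠ 0.
  x = -3: f_y(-3, y) = 3*y**2 - 6*y; vanishes at y ∈ {0, 2}. (-3, 0): f_x = -88 ≠ 0; (-3, 2): f_x = -84 ≠ 0.
  x = -2: f_y(-2, y) = 3*y**2 - 4*y; vanishes at y ∈ {0}. (-2, 0): f_x = -48 ≠ 0.
  x = -1: f_y(-1, y) = 3*y**2 - 2*y; vanishes at y ∈ {0}. (-1, 0): f_x = -20 ≠ 0.
  x = 0: f_y(0, y) = 3*y**2; vanishes at y ∈ {0}. (0, 0): f_x = -4 ≠ 0.
  x = 1: f_y(1, y) = 3*y**2 + 2*y; vanishes at y ∈ {0}. (1, 0): f_x = 0, f = 0 — SINGULAR.
  x = 2: f_y(2, y) = 3*y**2 + 4*y; vanishes at y ∈ {0}. (2, 0): f_x = -8 ≠ 0.
  x = 3: f_y(3, y) = 3*y**2 + 6*y; vanishes at y ∈ {-2, 0}. (3, -2): f_x = -24 ≠ 0; (3, 0): f_x = -28 ≠ 0.
  x = 4: f_y(4, y) = 3*y**2 + 8*y; vanishes at y ∈ {0}. (4, 0): f_x = -60 ≠ 0.
Only singular point on the grid: (1, 0).
Classify: substitute x = 1 + u, y = 0 + v and expand: f = -2*u**3 - u**2 + u*v**2 + v**3 + v**2.
No constant or linear terms (consistent with a singular point). Quadratic part: -u**2 + v**2. Cubic part: -2*u**3 + u*v**2 + v**3.
The quadratic part v**2 - u**2 = (v − u)(v + u) splits into two distinct linear factors, so there are two distinct tangent lines y − 0 = ±(x − 1) — this is a node (ordinary double point).
Classification: node.


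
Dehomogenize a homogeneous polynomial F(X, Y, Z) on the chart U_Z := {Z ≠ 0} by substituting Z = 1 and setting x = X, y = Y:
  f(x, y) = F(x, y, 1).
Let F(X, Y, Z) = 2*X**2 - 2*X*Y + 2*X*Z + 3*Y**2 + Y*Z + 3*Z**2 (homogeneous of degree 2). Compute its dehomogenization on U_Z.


f(x, y) = 2*x**2 - 2*x*y + 2*x + 3*y**2 + y + 3

On U_Z we set Z = 1. Each monomial c·X^i·Y^j·Z^k in F becomes c·x^i·y^j·1^k = c·x^i·y^j.
Substituting Z = 1: F(X, Y, 1) = 2*x**2 - 2*x*y + 2*x + 3*y**2 + y + 3.
Note: deg(f) ≤ deg(F) = 2; strict inequality happens when F is divisible by Z (lost terms).


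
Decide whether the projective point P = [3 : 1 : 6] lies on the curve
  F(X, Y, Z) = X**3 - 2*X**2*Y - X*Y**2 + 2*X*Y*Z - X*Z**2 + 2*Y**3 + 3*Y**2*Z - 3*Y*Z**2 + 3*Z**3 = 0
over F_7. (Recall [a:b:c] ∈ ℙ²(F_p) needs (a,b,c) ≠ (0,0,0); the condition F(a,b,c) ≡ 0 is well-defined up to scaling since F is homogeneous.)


F(3,1,6) ≡ 4 (mod 7); P is NOT on the curve.

Evaluate F(3, 1, 6) term-by-term (mod 7).
  X**3 ↦ 1·27·1·1 = 27
  -2*X**2*Y ↦ -2·9·1·1 = -18
  -X*Y**2 ↦ -1·3·1·1 = -3
  2*X*Y*Z ↦ 2·3·1·6 = 36
  -X*Z**2 ↦ -1·3·1·36 = -108
  2*Y**3 ↦ 2·1·1·1 = 2
  3*Y**2*Z ↦ 3·1·1·6 = 18
  -3*Y*Z**2 ↦ -3·1·1·36 = -108
  3*Z**3 ↦ 3·1·1·216 = 648
Sum: F(3, 1, 6) = (27) + (-18) + (-3) + (36) + (-108) + (2) + (18) + (-108) + (648) = 494.
Reducing mod 7: 494 ≡ 4 (mod 7).
Since F(a, b, c) ≡ 4 ≠ 0 (mod 7), P does NOT lie on the curve.


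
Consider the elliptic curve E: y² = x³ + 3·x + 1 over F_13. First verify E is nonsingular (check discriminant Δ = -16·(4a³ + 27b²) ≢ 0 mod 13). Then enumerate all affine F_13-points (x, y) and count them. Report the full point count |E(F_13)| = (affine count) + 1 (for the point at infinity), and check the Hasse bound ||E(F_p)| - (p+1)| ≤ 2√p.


Affine points = {(0, 1), (0, 12), (4, 5), (4, 8), (6, 1), (6, 12), (7, 1), (7, 12), (8, 2), (8, 11), (9, 4), (9, 9), (10, 2), (10, 11), (11, 0), (12, 6), (12, 7)}; affine count = 17; |E(F_13)| = 18.

Discriminant check: Δ ∝ 4a³ + 27b² = 4·3³ + 27·1² = 4·27 + 27·1 ≡ 5 (mod 13). Nonzero ⇒ E is nonsingular.
For each x ∈ F_13, compute rhs = x³ + 3·x + 1 mod 13, then count y ∈ F_13 with y² ≡ rhs.
  x = 0: rhs = 1, matching y values: 1, 12 (2 points).
  x = 1: rhs = 5, matching y values: none (0 points).
  x = 2: rhs = 2, matching y values: none (0 points).
  x = 3: rhs = 11, matching y values: none (0 points).
  x = 4: rhs = 12, matching y values: 5, 8 (2 points).
  x = 5: rhs = 11, matching y values: none (0 points).
  x = 6: rhs = 1, matching y values: 1, 12 (2 points).
  x = 7: rhs = 1, matching y values: 1, 12 (2 points).
  x = 8: rhs = 4, matching y values: 2, 11 (2 points).
  x = 9: rhs = 3, matching y values: 4, 9 (2 points).
  x = 10: rhs = 4, matching y values: 2, 11 (2 points).
  x = 11: rhs = 0, matching y values: 0 (1 points).
  x = 12: rhs = 10, matching y values: 6, 7 (2 points).
Total affine count: 17.
Full point count |E(F_13)| = 17 + 1 = 18.
Hasse bound: |18 − (13+1)| = |4| = 4 ≤ 2√13 ≈ 7.2111 ✓.


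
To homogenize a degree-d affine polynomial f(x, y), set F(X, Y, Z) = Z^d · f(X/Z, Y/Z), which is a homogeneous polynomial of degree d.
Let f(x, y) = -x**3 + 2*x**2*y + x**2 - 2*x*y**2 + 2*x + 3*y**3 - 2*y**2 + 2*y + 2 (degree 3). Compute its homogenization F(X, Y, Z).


F(X, Y, Z) = -X**3 + 2*X**2*Y + X**2*Z - 2*X*Y**2 + 2*X*Z**2 + 3*Y**3 - 2*Y**2*Z + 2*Y*Z**2 + 2*Z**3

deg(f) = 3.
Substitute x = X/Z, y = Y/Z into f, then multiply by Z^3.
  monomial -1·x^3·y^0 ↦ -1·X^3·Y^0·Z^0.
  monomial 2·x^2·y^1 ↦ 2·X^2·Y^1·Z^0.
  monomial 1·x^2·y^0 ↦ 1·X^2·Y^0·Z^1.
  monomial -2·x^1·y^2 ↦ -2·X^1·Y^2·Z^0.
  monomial 2·x^1·y^0 ↦ 2·X^1·Y^0·Z^2.
  monomial 3·x^0·y^3 ↦ 3·X^0·Y^3·Z^0.
  monomial -2·x^0·y^2 ↦ -2·X^0·Y^2·Z^1.
  monomial 2·x^0·y^1 ↦ 2·X^0·Y^1·Z^2.
  monomial 2·x^0·y^0 ↦ 2·X^0·Y^0·Z^3.
Collecting: F(X, Y, Z) = -X**3 + 2*X**2*Y + X**2*Z - 2*X*Y**2 + 2*X*Z**2 + 3*Y**3 - 2*Y**2*Z + 2*Y*Z**2 + 2*Z**3.


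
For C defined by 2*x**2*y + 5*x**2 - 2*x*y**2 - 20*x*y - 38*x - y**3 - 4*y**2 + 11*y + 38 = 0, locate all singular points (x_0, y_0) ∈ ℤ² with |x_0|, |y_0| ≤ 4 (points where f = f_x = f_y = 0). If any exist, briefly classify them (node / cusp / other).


Singular points: {(2, -3)}; classification: node.

Compute partial derivatives:
  f_x = 4*x*y + 10*x - 2*y**2 - 20*y - 38.
  f_y = 2*x**2 - 4*x*y - 20*x - 3*y**2 - 8*y + 11.
Scan x_0 ∈ {−4, ..., 4}. For each x_0, f_y(x_0, y) is a polynomial in y; find its integer roots y ∈ {−4, ..., 4}, then test f_x and f at those candidates.
  x = -4: f_y(-4, y) = -3*y**2 + 8*y + 123; no integer root y with |y| ≤ 4.
  x = -3: f_y(-3, y) = -3*y**2 + 4*y + 89; no integer root y with |y| ≤ 4.
  x = -2: f_y(-2, y) = 59 - 3*y**2; no integer root y with |y| ≤ 4.
  x = -1: f_y(-1, y) = -3*y**2 - 4*y + 33; no integer root y with |y| ≤ 4.
  x = 0: f_y(0, y) = -3*y**2 - 8*y + 11; vanishes at y ∈ {1}. (0, 1): f_x = -60 ≠ 0.
  x = 1: f_y(1, y) = -3*y**2 - 12*y - 7; no integer root y with |y| ≤ 4.
  x = 2: f_y(2, y) = -3*y**2 - 16*y - 21; vanishes at y ∈ {-3}. (2, -3): f_x = 0, f = 0 — SINGULAR.
  x = 3: f_y(3, y) = -3*y**2 - 20*y - 31; no integer root y with |y| ≤ 4.
  x = 4: f_y(4, y) = -3*y**2 - 24*y - 37; no integer root y with |y| ≤ 4.
Only singular point on the grid: (2, -3).
Classify: substitute x = 2 + u, y = -3 + v and expand: f = 2*u**2*v - u**2 - 2*u*v**2 - v**3 + v**2.
No constant or linear terms (consistent with a singular point). Quadratic part: -u**2 + v**2. Cubic part: 2*u**2*v - 2*u*v**2 - v**3.
The quadratic part v**2 - u**2 = (v − u)(v + u) splits into two distinct linear factors, so there are two distinct tangent lines y − -3 = ±(x − 2) — this is a node (ordinary double point).
Classification: node.


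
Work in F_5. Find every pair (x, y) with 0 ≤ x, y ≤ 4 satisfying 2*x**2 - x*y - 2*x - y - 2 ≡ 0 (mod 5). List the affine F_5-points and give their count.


Affine F_5-points: {(0, 3), (1, 4), (2, 4), (3, 0)}; count = 4.

For each of the 25 pairs (x, y) ∈ F_5², evaluate f(x, y) mod 5. Record the zeros.
  x = 0: [0↦3, 1↦2, 2↦1, 3↦0, 4↦4]  zeros at y ∈ {3}
  x = 1: [0↦3, 1↦1, 2↦4, 3↦2, 4↦0]  zeros at y ∈ {4}
  x = 2: [0↦2, 1↦4, 2↦1, 3↦3, 4↦0]  zeros at y ∈ {4}
  x = 3: [0↦0, 1↦1, 2↦2, 3↦3, 4↦4]  zeros at y ∈ {0}
  x = 4: [0↦2, 1↦2, 2↦2, 3↦2, 4↦2]  zeros at y ∈ ∅
Collecting zeros: affine points = {(0, 3), (1, 4), (2, 4), (3, 0)}.
Total count |C(F_5)_aff| = 4.


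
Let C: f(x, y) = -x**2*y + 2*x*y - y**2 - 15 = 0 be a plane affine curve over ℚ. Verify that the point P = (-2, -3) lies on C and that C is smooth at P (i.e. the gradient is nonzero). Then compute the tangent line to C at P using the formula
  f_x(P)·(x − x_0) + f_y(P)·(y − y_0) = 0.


Tangent line at P: -18*x - 2*y - 42 = 0.

Step 1: f(-2, -3) = 0, so P lies on C.
Step 2: partial derivatives
  f_x(x, y) = -2*x*y + 2*y, f_y(x, y) = -x**2 + 2*x - 2*y.
  f_x(P) = -18, f_y(P) = -2 (gradient nonzero, so P is smooth).
Step 3: tangent line at P: -18·(x − -2) + -2·(y − -3) = 0.
Expanding: -18*x - 2*y - 42 = 0.


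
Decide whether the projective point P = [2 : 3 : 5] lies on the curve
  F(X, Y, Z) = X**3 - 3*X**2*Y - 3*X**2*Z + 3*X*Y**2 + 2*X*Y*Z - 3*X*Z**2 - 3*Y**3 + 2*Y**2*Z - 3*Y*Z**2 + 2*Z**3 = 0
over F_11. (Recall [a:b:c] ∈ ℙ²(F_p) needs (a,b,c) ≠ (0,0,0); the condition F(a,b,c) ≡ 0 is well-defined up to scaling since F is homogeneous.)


F(2,3,5) ≡ 9 (mod 11); P is NOT on the curve.

Evaluate F(2, 3, 5) term-by-term (mod 11).
  X**3 ↦ 1·8·1·1 = 8
  -3*X**2*Y ↦ -3·4·3·1 = -36
  -3*X**2*Z ↦ -3·4·1·5 = -60
  3*X*Y**2 ↦ 3·2·9·1 = 54
  2*X*Y*Z ↦ 2·2·3·5 = 60
  -3*X*Z**2 ↦ -3·2·1·25 = -150
  -3*Y**3 ↦ -3·1·27·1 = -81
  2*Y**2*Z ↦ 2·1·9·5 = 90
  -3*Y*Z**2 ↦ -3·1·3·25 = -225
  2*Z**3 ↦ 2·1·1·125 = 250
Sum: F(2, 3, 5) = (8) + (-36) + (-60) + (54) + (60) + (-150) + (-81) + (90) + (-225) + (250) = -90.
Reducing mod 11: -90 ≡ 9 (mod 11).
Since F(a, b, c) ≡ 9 ≠ 0 (mod 11), P does NOT lie on the curve.


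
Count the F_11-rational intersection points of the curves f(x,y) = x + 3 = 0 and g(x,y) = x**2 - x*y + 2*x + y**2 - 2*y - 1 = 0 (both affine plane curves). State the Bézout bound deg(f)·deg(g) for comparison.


Common zeros: {(8, 4), (8, 6)}; count = 2; Bézout bound = 2.

deg(f) = 1, deg(g) = 2, so Bézout bound = 2.
Scan x ∈ F_11. For each x, list the y ∈ F_11 with f(x, y) ≡ 0 and those with g(x, y) ≡ 0 (mod 11); the common zeros in that column are the intersection.
  x = 0: f ≡ 0 at y ∈ ∅; g ≡ 0 at y ∈ ∅; common: ∅.
  x = 1: f ≡ 0 at y ∈ ∅; g ≡ 0 at y ∈ {1, 2}; common: ∅.
  x = 2: f ≡ 0 at y ∈ ∅; g ≡ 0 at y ∈ ∅; common: ∅.
  x = 3: f ≡ 0 at y ∈ ∅; g ≡ 0 at y ∈ ∅; common: ∅.
  x = 4: f ≡ 0 at y ∈ ∅; g ≡ 0 at y ∈ ∅; common: ∅.
  x = 5: f ≡ 0 at y ∈ ∅; g ≡ 0 at y ∈ {3, 4}; common: ∅.
  x = 6: f ≡ 0 at y ∈ ∅; g ≡ 0 at y ∈ ∅; common: ∅.
  x = 7: f ≡ 0 at y ∈ ∅; g ≡ 0 at y ∈ {3, 6}; common: ∅.
  x = 8: f ≡ 0 at y ∈ {0, 1, 2, 3, 4, 5, 6, 7, 8, 9, 10}; g ≡ 0 at y ∈ {4, 6}; common: {4, 6}.
  x = 9: f ≡ 0 at y ∈ ∅; g ≡ 0 at y ∈ {1, 10}; common: ∅.
  x = 10: f ≡ 0 at y ∈ ∅; g ≡ 0 at y ∈ {2, 10}; common: ∅.
Collecting: common zeros = {(8, 4), (8, 6)}, so the count is 2.
Comparison with the Bézout bound: 2 ≤ 2 = deg(f)·deg(g), as expected for curves with no common component (the bound is attained).


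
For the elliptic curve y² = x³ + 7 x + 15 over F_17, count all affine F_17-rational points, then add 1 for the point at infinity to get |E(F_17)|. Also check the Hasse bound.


Affine points = {(0, 7), (0, 10), (6, 1), (6, 16), (7, 4), (7, 13), (9, 5), (9, 12), (12, 5), (12, 12), (13, 5), (13, 12), (14, 1), (14, 16)}; affine count = 14; |E(F_17)| = 15.

Discriminant check: Δ ∝ 4a³ + 27b² = 4·7³ + 27·15² = 4·343 + 27·225 ≡ 1 (mod 17). Nonzero ⇒ E is nonsingular.
For each x ∈ F_17, compute rhs = x³ + 7·x + 15 mod 17, then count y ∈ F_17 with y² ≡ rhs.
  x = 0: rhs = 15, matching y values: 7, 10 (2 points).
  x = 1: rhs = 6, matching y values: none (0 points).
  x = 2: rhs = 3, matching y values: none (0 points).
  x = 3: rhs = 12, matching y values: none (0 points).
  x = 4: rhs = 5, matching y values: none (0 points).
  x = 5: rhs = 5, matching y values: none (0 points).
  x = 6: rhs = 1, matching y values: 1, 16 (2 points).
  x = 7: rhs = 16, matching y values: 4, 13 (2 points).
  x = 8: rhs = 5, matching y values: none (0 points).
  x = 9: rhs = 8, matching y values: 5, 12 (2 points).
  x = 10: rhs = 14, matching y values: none (0 points).
  x = 11: rhs = 12, matching y values: none (0 points).
  x = 12: rhs = 8, matching y values: 5, 12 (2 points).
  x = 13: rhs = 8, matching y values: 5, 12 (2 points).
  x = 14: rhs = 1, matching y values: 1, 16 (2 points).
  x = 15: rhs = 10, matching y values: none (0 points).
  x = 16: rhs = 7, matching y values: none (0 points).
Total affine count: 14.
Full point count |E(F_17)| = 14 + 1 = 15.
Hasse bound: |15 − (17+1)| = |-3| = 3 ≤ 2√17 ≈ 8.2462 ✓.


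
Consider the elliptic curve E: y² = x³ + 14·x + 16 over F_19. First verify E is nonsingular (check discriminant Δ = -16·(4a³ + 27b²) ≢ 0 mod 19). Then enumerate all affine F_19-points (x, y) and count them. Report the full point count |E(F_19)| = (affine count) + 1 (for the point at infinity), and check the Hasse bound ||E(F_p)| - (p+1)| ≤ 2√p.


Affine points = {(0, 4), (0, 15), (3, 3), (3, 16), (7, 1), (7, 18), (9, 4), (9, 15), (10, 4), (10, 15), (11, 0), (13, 1), (13, 18), (14, 7), (14, 12), (16, 2), (16, 17), (18, 1), (18, 18)}; affine count = 19; |E(F_19)| = 20.

Discriminant check: Δ ∝ 4a³ + 27b² = 4·14³ + 27·16² = 4·2744 + 27·256 ≡ 9 (mod 19). Nonzero ⇒ E is nonsingular.
For each x ∈ F_19, compute rhs = x³ + 14·x + 16 mod 19, then count y ∈ F_19 with y² ≡ rhs.
  x = 0: rhs = 16, matching y values: 4, 15 (2 points).
  x = 1: rhs = 12, matching y values: none (0 points).
  x = 2: rhs = 14, matching y values: none (0 points).
  x = 3: rhs = 9, matching y values: 3, 16 (2 points).
  x = 4: rhs = 3, matching y values: none (0 points).
  x = 5: rhs = 2, matching y values: none (0 points).
  x = 6: rhs = 12, matching y values: none (0 points).
  x = 7: rhs = 1, matching y values: 1, 18 (2 points).
  x = 8: rhs = 13, matching y values: none (0 points).
  x = 9: rhs = 16, matching y values: 4, 15 (2 points).
  x = 10: rhs = 16, matching y values: 4, 15 (2 points).
  x = 11: rhs = 0, matching y values: 0 (1 points).
  x = 12: rhs = 12, matching y values: none (0 points).
  x = 13: rhs = 1, matching y values: 1, 18 (2 points).
  x = 14: rhs = 11, matching y values: 7, 12 (2 points).
  x = 15: rhs = 10, matching y values: none (0 points).
  x = 16: rhs = 4, matching y values: 2, 17 (2 points).
  x = 17: rhs = 18, matching y values: none (0 points).
  x = 18: rhs = 1, matching y values: 1, 18 (2 points).
Total affine count: 19.
Full point count |E(F_19)| = 19 + 1 = 20.
Hasse bound: |20 − (19+1)| = |0| = 0 ≤ 2√19 ≈ 8.7178 ✓.


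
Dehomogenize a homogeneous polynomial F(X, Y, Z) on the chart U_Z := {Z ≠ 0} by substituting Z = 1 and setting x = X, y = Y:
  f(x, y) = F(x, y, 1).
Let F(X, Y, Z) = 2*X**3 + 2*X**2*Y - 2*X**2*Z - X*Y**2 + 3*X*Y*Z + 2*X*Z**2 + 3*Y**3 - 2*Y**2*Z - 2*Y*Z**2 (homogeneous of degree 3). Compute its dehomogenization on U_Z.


f(x, y) = 2*x**3 + 2*x**2*y - 2*x**2 - x*y**2 + 3*x*y + 2*x + 3*y**3 - 2*y**2 - 2*y

On U_Z we set Z = 1. Each monomial c·X^i·Y^j·Z^k in F becomes c·x^i·y^j·1^k = c·x^i·y^j.
Substituting Z = 1: F(X, Y, 1) = 2*x**3 + 2*x**2*y - 2*x**2 - x*y**2 + 3*x*y + 2*x + 3*y**3 - 2*y**2 - 2*y.
Note: deg(f) ≤ deg(F) = 3; strict inequality happens when F is divisible by Z (lost terms).


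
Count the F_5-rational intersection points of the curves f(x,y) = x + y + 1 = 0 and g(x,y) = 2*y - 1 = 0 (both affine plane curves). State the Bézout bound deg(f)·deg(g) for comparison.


Common zeros: {(1, 3)}; count = 1; Bézout bound = 1.

deg(f) = 1, deg(g) = 1, so Bézout bound = 1.
Scan x ∈ F_5. For each x, list the y ∈ F_5 with f(x, y) ≡ 0 and those with g(x, y) ≡ 0 (mod 5); the common zeros in that column are the intersection.
  x = 0: f ≡ 0 at y ∈ {4}; g ≡ 0 at y ∈ {3}; common: ∅.
  x = 1: f ≡ 0 at y ∈ {3}; g ≡ 0 at y ∈ {3}; common: {3}.
  x = 2: f ≡ 0 at y ∈ {2}; g ≡ 0 at y ∈ {3}; common: ∅.
  x = 3: f ≡ 0 at y ∈ {1}; g ≡ 0 at y ∈ {3}; common: ∅.
  x = 4: f ≡ 0 at y ∈ {0}; g ≡ 0 at y ∈ {3}; common: ∅.
Collecting: common zeros = {(1, 3)}, so the count is 1.
Comparison with the Bézout bound: 1 ≤ 1 = deg(f)·deg(g), as expected for curves with no common component (the bound is attained).


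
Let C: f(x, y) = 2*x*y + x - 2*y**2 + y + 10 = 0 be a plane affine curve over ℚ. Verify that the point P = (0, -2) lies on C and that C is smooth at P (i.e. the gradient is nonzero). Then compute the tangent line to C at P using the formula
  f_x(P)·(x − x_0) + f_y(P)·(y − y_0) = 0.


Tangent line at P: -3*x + 9*y + 18 = 0.

Step 1: f(0, -2) = 0, so P lies on C.
Step 2: partial derivatives
  f_x(x, y) = 2*y + 1, f_y(x, y) = 2*x - 4*y + 1.
  f_x(P) = -3, f_y(P) = 9 (gradient nonzero, so P is smooth).
Step 3: tangent line at P: -3·(x − 0) + 9·(y − -2) = 0.
Expanding: -3*x + 9*y + 18 = 0.


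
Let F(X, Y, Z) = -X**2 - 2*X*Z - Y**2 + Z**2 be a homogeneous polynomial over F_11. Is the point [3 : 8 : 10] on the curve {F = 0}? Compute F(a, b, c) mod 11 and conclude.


F(3,8,10) ≡ 0 (mod 11); P is on the curve.

Evaluate F(3, 8, 10) term-by-term (mod 11).
  -X**2 ↦ -1·9·1·1 = -9
  -2*X*Z ↦ -2·3·1·10 = -60
  -Y**2 ↦ -1·1·64·1 = -64
  Z**2 ↦ 1·1·1·100 = 100
Sum: F(3, 8, 10) = (-9) + (-60) + (-64) + (100) = -33.
Reducing mod 11: -33 ≡ 0 (mod 11).
Since F(a, b, c) ≡ 0 (mod 11), P lies on the curve.


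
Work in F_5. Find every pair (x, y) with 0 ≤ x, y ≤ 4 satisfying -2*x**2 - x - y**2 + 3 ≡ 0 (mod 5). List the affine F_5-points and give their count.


Affine F_5-points: {(1, 0)}; count = 1.

For each of the 25 pairs (x, y) ∈ F_5², evaluate f(x, y) mod 5. Record the zeros.
  x = 0: [0↦3, 1↦2, 2↦4, 3↦4, 4↦2]  zeros at y ∈ ∅
  x = 1: [0↦0, 1↦4, 2↦1, 3↦1, 4↦4]  zeros at y ∈ {0}
  x = 2: [0↦3, 1↦2, 2↦4, 3↦4, 4↦2]  zeros at y ∈ ∅
  x = 3: [0↦2, 1↦1, 2↦3, 3↦3, 4↦1]  zeros at y ∈ ∅
  x = 4: [0↦2, 1↦1, 2↦3, 3↦3, 4↦1]  zeros at y ∈ ∅
Collecting zeros: affine points = {(1, 0)}.
Total count |C(F_5)_aff| = 1.


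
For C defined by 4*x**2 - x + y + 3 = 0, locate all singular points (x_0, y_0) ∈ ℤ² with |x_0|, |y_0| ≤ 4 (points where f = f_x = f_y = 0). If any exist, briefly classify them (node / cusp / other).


No singular points in the scanned grid; C is smooth there.

Compute partial derivatives:
  f_x = 8*x - 1.
  f_y = 1.
f_y = 1 is a nonzero constant, so f_y never vanishes: no point (x, y) can satisfy f = f_x = f_y = 0. In particular no (x, y) ∈ {−4, ..., 4}² is singular; the curve is smooth.


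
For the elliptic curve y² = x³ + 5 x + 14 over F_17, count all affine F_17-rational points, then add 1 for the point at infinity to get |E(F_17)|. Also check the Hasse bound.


Affine points = {(2, 7), (2, 10), (4, 8), (4, 9), (7, 1), (7, 16), (12, 0), (13, 7), (13, 10), (15, 8), (15, 9), (16, 5), (16, 12)}; affine count = 13; |E(F_17)| = 14.

Discriminant check: Δ ∝ 4a³ + 27b² = 4·5³ + 27·14² = 4·125 + 27·196 ≡ 12 (mod 17). Nonzero ⇒ E is nonsingular.
For each x ∈ F_17, compute rhs = x³ + 5·x + 14 mod 17, then count y ∈ F_17 with y² ≡ rhs.
  x = 0: rhs = 14, matching y values: none (0 points).
  x = 1: rhs = 3, matching y values: none (0 points).
  x = 2: rhs = 15, matching y values: 7, 10 (2 points).
  x = 3: rhs = 5, matching y values: none (0 points).
  x = 4: rhs = 13, matching y values: 8, 9 (2 points).
  x = 5: rhs = 11, matching y values: none (0 points).
  x = 6: rhs = 5, matching y values: none (0 points).
  x = 7: rhs = 1, matching y values: 1, 16 (2 points).
  x = 8: rhs = 5, matching y values: none (0 points).
  x = 9: rhs = 6, matching y values: none (0 points).
  x = 10: rhs = 10, matching y values: none (0 points).
  x = 11: rhs = 6, matching y values: none (0 points).
  x = 12: rhs = 0, matching y values: 0 (1 points).
  x = 13: rhs = 15, matching y values: 7, 10 (2 points).
  x = 14: rhs = 6, matching y values: none (0 points).
  x = 15: rhs = 13, matching y values: 8, 9 (2 points).
  x = 16: rhs = 8, matching y values: 5, 12 (2 points).
Total affine count: 13.
Full point count |E(F_17)| = 13 + 1 = 14.
Hasse bound: |14 − (17+1)| = |-4| = 4 ≤ 2√17 ≈ 8.2462 ✓.


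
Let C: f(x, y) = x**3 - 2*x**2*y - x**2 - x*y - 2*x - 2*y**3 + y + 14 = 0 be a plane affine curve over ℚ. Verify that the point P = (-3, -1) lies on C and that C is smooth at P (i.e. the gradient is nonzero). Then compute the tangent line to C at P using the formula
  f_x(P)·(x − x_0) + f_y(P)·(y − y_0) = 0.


Tangent line at P: 20*x - 20*y + 40 = 0.

Step 1: f(-3, -1) = 0, so P lies on C.
Step 2: partial derivatives
  f_x(x, y) = 3*x**2 - 4*x*y - 2*x - y - 2, f_y(x, y) = -2*x**2 - x - 6*y**2 + 1.
  f_x(P) = 20, f_y(P) = -20 (gradient nonzero, so P is smooth).
Step 3: tangent line at P: 20·(x − -3) + -20·(y − -1) = 0.
Expanding: 20*x - 20*y + 40 = 0.


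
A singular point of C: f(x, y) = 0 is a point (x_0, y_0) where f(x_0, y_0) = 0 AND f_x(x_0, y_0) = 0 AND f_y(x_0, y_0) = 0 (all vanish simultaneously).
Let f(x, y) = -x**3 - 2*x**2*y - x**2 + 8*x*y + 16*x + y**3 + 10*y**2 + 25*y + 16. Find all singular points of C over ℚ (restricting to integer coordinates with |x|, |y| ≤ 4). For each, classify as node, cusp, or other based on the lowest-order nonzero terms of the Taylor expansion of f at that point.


Singular points: {(2, -3)}; classification: node.

Compute partial derivatives:
  f_x = -3*x**2 - 4*x*y - 2*x + 8*y + 16.
  f_y = -2*x**2 + 8*x + 3*y**2 + 20*y + 25.
Scan x_0 ∈ {−4, ..., 4}. For each x_0, f_y(x_0, y) is a polynomial in y; find its integer roots y ∈ {−4, ..., 4}, then test f_x and f at those candidates.
  x = -4: f_y(-4, y) = 3*y**2 + 20*y - 39; no integer root y with |y| ≤ 4.
  x = -3: f_y(-3, y) = 3*y**2 + 20*y - 17; no integer root y with |y| ≤ 4.
  x = -2: f_y(-2, y) = 3*y**2 + 20*y + 1; no integer root y with |y| ≤ 4.
  x = -1: f_y(-1, y) = 3*y**2 + 20*y + 15; no integer root y with |y| ≤ 4.
  x = 0: f_y(0, y) = 3*y**2 + 20*y + 25; no integer root y with |y| ≤ 4.
  x = 1: f_y(1, y) = 3*y**2 + 20*y + 31; no integer root y with |y| ≤ 4.
  x = 2: f_y(2, y) = 3*y**2 + 20*y + 33; vanishes at y ∈ {-3}. (2, -3): f_x = 0, f = 0 — SINGULAR.
  x = 3: f_y(3, y) = 3*y**2 + 20*y + 31; no integer root y with |y| ≤ 4.
  x = 4: f_y(4, y) = 3*y**2 + 20*y + 25; no integer root y with |y| ≤ 4.
Only singular point on the grid: (2, -3).
Classify: substitute x = 2 + u, y = -3 + v and expand: f = -u**3 - 2*u**2*v - u**2 + v**3 + v**2.
No constant or linear terms (consistent with a singular point). Quadratic part: -u**2 + v**2. Cubic part: -u**3 - 2*u**2*v + v**3.
The quadratic part v**2 - u**2 = (v − u)(v + u) splits into two distinct linear factors, so there are two distinct tangent lines y − -3 = ±(x − 2) — this is a node (ordinary double point).
Classification: node.


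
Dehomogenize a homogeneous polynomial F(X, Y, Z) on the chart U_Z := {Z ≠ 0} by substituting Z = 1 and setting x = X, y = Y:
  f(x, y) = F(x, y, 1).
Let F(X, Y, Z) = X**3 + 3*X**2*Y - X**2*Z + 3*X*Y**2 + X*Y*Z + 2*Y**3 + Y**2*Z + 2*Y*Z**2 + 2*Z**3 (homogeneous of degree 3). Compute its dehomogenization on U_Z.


f(x, y) = x**3 + 3*x**2*y - x**2 + 3*x*y**2 + x*y + 2*y**3 + y**2 + 2*y + 2

On U_Z we set Z = 1. Each monomial c·X^i·Y^j·Z^k in F becomes c·x^i·y^j·1^k = c·x^i·y^j.
Substituting Z = 1: F(X, Y, 1) = x**3 + 3*x**2*y - x**2 + 3*x*y**2 + x*y + 2*y**3 + y**2 + 2*y + 2.
Note: deg(f) ≤ deg(F) = 3; strict inequality happens when F is divisible by Z (lost terms).
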